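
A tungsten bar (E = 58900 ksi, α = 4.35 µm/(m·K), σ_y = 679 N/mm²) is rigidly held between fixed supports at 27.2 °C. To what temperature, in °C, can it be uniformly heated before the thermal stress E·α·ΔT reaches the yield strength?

E = 58900 ksi = 406.1 GPa.
σ_y = 679 N/mm² = 679.0 MPa.
E·α·ΔT = 679.0 MPa ⇒ ΔT = 679.0 / (406.1×10³ × 4.35×10⁻⁶) = 384.4 K.
T = 27.2 + 384.4 = 411.6 °C.

412 °C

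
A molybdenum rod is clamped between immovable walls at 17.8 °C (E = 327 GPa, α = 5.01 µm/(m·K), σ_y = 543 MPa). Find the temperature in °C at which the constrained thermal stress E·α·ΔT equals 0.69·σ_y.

E·α·ΔT = 374.7 MPa ⇒ ΔT = 374.7 / (327.0×10³ × 5.01×10⁻⁶) = 228.7 K.
T = 17.8 + 228.7 = 246.5 °C.

246 °C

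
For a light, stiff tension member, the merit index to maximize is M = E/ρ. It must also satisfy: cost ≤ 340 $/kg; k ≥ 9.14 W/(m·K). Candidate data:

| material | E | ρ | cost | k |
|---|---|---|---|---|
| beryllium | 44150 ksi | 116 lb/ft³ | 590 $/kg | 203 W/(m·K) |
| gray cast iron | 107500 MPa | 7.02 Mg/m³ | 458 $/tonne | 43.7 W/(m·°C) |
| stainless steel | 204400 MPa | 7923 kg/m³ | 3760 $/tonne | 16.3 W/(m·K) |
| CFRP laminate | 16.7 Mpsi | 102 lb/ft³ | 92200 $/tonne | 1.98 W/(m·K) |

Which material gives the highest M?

Screen on constraints: cost ≤ 340 $/kg; k ≥ 9.14 W/(m·K). Survivors: gray cast iron, stainless steel.
Convert each candidate to consistent units, then evaluate M:
  gray cast iron: E = 107.5 GPa, ρ = 7020 kg/m³
  stainless steel: E = 204.4 GPa, ρ = 7923 kg/m³
  stainless steel: M = 25.8 MN·m/kg
  gray cast iron: M = 15.3 MN·m/kg
Stainless steel ranks first.

stainless steel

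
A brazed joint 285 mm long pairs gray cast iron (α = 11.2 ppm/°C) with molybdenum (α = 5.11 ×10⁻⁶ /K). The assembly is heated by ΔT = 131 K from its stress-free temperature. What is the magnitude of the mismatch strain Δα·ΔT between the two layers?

Δα = |11.2 − 5.11|×10⁻⁶/K = 6.09×10⁻⁶/K.
Mismatch strain = Δα·ΔT = 6.09×10⁻⁶ × 131.0 = 7.98×10⁻⁴.

7.98×10⁻⁴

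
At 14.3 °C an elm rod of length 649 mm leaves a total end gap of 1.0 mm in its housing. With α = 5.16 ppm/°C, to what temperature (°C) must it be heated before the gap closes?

α·L₀·ΔT = 1.0 mm ⇒ ΔT = 1.0 / (5.16×10⁻⁶ × 649.0) = 298.6 K.
T = 14.3 + 298.6 = 312.9 °C.

313 °C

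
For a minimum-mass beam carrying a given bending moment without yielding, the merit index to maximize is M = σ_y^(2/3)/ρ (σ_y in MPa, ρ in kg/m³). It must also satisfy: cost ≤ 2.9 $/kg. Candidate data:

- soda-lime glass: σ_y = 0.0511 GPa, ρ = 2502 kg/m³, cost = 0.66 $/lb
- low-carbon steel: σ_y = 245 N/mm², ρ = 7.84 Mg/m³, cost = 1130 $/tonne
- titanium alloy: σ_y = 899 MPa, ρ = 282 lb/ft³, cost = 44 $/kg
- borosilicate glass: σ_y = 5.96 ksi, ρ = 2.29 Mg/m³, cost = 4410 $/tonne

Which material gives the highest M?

Screen on constraints: cost ≤ 2.9 $/kg. Survivors: soda-lime glass, low-carbon steel.
Putting every candidate on a common basis:
  soda-lime glass: σ_y = 51.10 MPa, ρ = 2502 kg/m³
  low-carbon steel: σ_y = 245.0 MPa, ρ = 7840 kg/m³
  soda-lime glass: M = 5.50×10⁻³
  low-carbon steel: M = 4.99×10⁻³
The maximum is for soda-lime glass.

soda-lime glass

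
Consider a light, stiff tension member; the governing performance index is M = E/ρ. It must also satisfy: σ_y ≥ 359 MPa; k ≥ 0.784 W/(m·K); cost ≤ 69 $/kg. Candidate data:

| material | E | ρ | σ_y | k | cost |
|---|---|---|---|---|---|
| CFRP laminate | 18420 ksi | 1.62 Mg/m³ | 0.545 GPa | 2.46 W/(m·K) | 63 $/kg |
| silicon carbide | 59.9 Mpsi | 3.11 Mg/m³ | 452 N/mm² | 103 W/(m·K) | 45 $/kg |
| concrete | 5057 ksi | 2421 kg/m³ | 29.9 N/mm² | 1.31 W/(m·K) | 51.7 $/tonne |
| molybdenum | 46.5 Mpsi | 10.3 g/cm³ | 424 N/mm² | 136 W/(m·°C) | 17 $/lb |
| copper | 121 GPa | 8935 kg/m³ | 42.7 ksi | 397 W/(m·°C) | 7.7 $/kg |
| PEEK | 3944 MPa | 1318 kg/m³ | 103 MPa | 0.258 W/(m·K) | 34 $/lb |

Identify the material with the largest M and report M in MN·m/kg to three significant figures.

silicon carbide, M = 133 MN·m/kg

Screen on constraints: σ_y ≥ 359 MPa; k ≥ 0.784 W/(m·K); cost ≤ 69 $/kg. Survivors: CFRP laminate, silicon carbide, molybdenum.
Normalizing units and computing the index:
  CFRP laminate: E = 127.0 GPa, ρ = 1620 kg/m³
  silicon carbide: E = 413.0 GPa, ρ = 3110 kg/m³
  molybdenum: E = 320.6 GPa, ρ = 10300 kg/m³
  silicon carbide: M = 133 MN·m/kg
  CFRP laminate: M = 78.4 MN·m/kg
  molybdenum: M = 31.1 MN·m/kg
The maximum is for silicon carbide.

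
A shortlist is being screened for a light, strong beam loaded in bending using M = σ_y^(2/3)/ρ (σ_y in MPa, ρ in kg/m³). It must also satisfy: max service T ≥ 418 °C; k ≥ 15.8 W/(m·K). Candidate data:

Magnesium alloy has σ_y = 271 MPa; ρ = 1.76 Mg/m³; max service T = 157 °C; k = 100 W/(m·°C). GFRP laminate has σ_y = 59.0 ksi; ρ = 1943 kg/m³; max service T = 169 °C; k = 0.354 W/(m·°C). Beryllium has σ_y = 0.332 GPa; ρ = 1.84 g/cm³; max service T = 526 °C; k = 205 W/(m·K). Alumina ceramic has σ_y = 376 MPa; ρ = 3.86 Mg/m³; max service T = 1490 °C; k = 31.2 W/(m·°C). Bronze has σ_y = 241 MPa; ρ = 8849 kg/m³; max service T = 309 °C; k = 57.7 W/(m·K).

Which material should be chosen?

beryllium

Screen on constraints: max service T ≥ 418 °C; k ≥ 15.8 W/(m·K). Survivors: beryllium, alumina ceramic.
Convert each candidate to consistent units, then evaluate M:
  beryllium: σ_y = 332.0 MPa, ρ = 1840 kg/m³
  alumina ceramic: σ_y = 376.0 MPa, ρ = 3860 kg/m³
  beryllium: M = 26.1×10⁻³
  alumina ceramic: M = 13.5×10⁻³
Beryllium ranks first.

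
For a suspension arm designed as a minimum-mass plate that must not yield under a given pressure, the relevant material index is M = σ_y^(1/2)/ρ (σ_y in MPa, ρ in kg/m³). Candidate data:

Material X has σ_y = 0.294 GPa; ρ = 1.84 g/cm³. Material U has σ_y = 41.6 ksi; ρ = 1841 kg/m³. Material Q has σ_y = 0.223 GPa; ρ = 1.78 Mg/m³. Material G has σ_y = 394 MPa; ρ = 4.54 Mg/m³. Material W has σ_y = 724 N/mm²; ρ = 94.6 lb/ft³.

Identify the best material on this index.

material W

After converting to SI:
  material X: σ_y = 294.0 MPa, ρ = 1840 kg/m³
  material U: σ_y = 286.8 MPa, ρ = 1841 kg/m³
  material Q: σ_y = 223.0 MPa, ρ = 1780 kg/m³
  material G: σ_y = 394.0 MPa, ρ = 4540 kg/m³
  material W: σ_y = 724.0 MPa, ρ = 1515 kg/m³
  material W: M = 17.8×10⁻³
  material X: M = 9.32×10⁻³
  material U: M = 9.20×10⁻³
  material Q: M = 8.39×10⁻³
  material G: M = 4.37×10⁻³
The maximum is for material W.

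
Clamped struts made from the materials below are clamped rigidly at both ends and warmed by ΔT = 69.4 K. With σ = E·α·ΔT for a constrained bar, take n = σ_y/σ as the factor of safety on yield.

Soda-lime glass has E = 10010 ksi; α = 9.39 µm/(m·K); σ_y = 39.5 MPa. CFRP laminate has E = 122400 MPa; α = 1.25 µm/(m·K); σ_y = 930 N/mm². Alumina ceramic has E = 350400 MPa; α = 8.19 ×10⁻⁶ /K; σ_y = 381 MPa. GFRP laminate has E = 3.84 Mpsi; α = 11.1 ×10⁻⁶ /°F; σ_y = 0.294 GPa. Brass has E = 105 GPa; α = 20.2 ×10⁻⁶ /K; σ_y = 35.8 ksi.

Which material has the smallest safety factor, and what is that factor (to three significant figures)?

soda-lime glass, n = 0.878

Converting E to GPa, α to ×10⁻⁶/K, σ_y to MPa, then σ and n for each:
  soda-lime glass: E = 69.02, α = 9.39, σ_y = 39.50 → σ = 45.0 MPa, n = 0.878
  CFRP laminate: E = 122.4, α = 1.25, σ_y = 930.0 → σ = 10.6 MPa, n = 87.6
  alumina ceramic: E = 350.4, α = 8.19, σ_y = 381.0 → σ = 199 MPa, n = 1.91
  GFRP laminate: E = 26.48, α = 20.0, σ_y = 294.0 → σ = 36.7 MPa, n = 8.01
  brass: E = 105.0, α = 20.2, σ_y = 246.8 → σ = 147 MPa, n = 1.68
The minimum is soda-lime glass at n = 0.878.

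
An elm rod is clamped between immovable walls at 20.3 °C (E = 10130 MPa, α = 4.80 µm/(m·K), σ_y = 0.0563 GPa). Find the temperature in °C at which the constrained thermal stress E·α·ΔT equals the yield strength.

1180 °C

E = 10130 MPa = 10.13 GPa.
σ_y = 0.0563 GPa = 56.30 MPa.
E·α·ΔT = 56.30 MPa ⇒ ΔT = 56.30 / (10.13×10³ × 4.80×10⁻⁶) = 1158 K.
T = 20.3 + 1158 = 1178 °C.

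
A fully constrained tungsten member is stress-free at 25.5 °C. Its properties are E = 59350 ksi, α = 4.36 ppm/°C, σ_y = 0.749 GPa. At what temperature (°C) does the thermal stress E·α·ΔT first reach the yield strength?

E = 59350 ksi = 409.2 GPa.
σ_y = 0.749 GPa = 749.0 MPa.
E·α·ΔT = 749.0 MPa ⇒ ΔT = 749.0 / (409.2×10³ × 4.36×10⁻⁶) = 419.8 K.
T = 25.5 + 419.8 = 445.3 °C.

445 °C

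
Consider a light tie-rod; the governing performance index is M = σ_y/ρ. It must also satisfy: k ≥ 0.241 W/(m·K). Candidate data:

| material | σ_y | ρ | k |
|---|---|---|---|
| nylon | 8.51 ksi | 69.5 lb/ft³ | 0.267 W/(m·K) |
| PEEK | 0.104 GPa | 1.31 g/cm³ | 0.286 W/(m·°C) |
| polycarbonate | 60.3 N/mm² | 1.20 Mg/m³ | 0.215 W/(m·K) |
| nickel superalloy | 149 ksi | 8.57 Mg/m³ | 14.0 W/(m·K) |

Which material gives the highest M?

Screen on constraints: k ≥ 0.241 W/(m·K). Survivors: nylon, PEEK, nickel superalloy.
Putting every candidate on a common basis:
  nylon: σ_y = 58.67 MPa, ρ = 1113 kg/m³
  PEEK: σ_y = 104.0 MPa, ρ = 1310 kg/m³
  nickel superalloy: σ_y = 1027 MPa, ρ = 8570 kg/m³
  nickel superalloy: M = 120 kN·m/kg
  PEEK: M = 79.4 kN·m/kg
  nylon: M = 52.7 kN·m/kg
The maximum is for nickel superalloy.

nickel superalloy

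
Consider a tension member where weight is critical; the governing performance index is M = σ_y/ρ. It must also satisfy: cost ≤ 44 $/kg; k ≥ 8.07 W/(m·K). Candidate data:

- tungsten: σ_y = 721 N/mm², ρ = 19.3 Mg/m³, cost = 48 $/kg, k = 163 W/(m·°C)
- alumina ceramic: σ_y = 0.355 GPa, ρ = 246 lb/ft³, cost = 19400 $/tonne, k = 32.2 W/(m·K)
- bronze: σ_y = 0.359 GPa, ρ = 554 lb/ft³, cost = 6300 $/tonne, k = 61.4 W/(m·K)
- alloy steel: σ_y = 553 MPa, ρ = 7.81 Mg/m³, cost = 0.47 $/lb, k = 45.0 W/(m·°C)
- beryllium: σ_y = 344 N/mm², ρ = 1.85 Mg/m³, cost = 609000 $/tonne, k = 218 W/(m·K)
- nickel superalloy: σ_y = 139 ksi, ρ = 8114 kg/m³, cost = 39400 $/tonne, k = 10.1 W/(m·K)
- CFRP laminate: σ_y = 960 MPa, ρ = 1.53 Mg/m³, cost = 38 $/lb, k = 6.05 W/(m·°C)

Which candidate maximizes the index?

nickel superalloy

Screen on constraints: cost ≤ 44 $/kg; k ≥ 8.07 W/(m·K). Survivors: alumina ceramic, bronze, alloy steel, nickel superalloy.
Normalizing units and computing the index:
  alumina ceramic: σ_y = 355.0 MPa, ρ = 3941 kg/m³
  bronze: σ_y = 359.0 MPa, ρ = 8874 kg/m³
  alloy steel: σ_y = 553.0 MPa, ρ = 7810 kg/m³
  nickel superalloy: σ_y = 958.4 MPa, ρ = 8114 kg/m³
  nickel superalloy: M = 118 kN·m/kg
  alumina ceramic: M = 90.1 kN·m/kg
  alloy steel: M = 70.8 kN·m/kg
  bronze: M = 40.5 kN·m/kg
Nickel superalloy has the largest M.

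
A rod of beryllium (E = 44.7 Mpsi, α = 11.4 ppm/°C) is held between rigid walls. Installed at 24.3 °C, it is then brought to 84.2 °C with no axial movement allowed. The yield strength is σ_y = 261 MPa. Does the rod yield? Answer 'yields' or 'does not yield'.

does not yield

E = 44.7 Mpsi = 308.2 GPa.
ΔT = 59.90 K. Constrained thermal stress σ = E·α·ΔT = 308.2×10³ MPa × 11.4×10⁻⁶ × 59.90 = 210 MPa (compressive).
Compare to σ_y = 261 MPa: σ < σ_y, so it does not yield.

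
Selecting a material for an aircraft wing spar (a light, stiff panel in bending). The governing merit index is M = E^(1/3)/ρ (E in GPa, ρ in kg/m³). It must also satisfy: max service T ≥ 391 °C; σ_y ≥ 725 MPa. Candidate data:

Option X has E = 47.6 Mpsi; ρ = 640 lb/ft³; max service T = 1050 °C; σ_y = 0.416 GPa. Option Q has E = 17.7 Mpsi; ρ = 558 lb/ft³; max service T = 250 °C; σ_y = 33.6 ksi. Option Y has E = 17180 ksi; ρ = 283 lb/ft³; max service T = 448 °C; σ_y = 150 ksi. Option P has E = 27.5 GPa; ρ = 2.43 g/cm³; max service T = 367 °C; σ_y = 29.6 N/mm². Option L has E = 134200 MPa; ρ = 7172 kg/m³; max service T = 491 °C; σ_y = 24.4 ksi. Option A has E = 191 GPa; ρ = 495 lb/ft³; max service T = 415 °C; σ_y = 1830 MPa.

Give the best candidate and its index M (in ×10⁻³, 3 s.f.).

Screen on constraints: max service T ≥ 391 °C; σ_y ≥ 725 MPa. Survivors: option Y, option A.
Convert each candidate to consistent units, then evaluate M:
  option Y: E = 118.5 GPa, ρ = 4533 kg/m³
  option A: E = 191.0 GPa, ρ = 7929 kg/m³
  option Y: M = 1.08×10⁻³
  option A: M = 0.726×10⁻³
The maximum is for option Y.

option Y, M = 1.08×10⁻³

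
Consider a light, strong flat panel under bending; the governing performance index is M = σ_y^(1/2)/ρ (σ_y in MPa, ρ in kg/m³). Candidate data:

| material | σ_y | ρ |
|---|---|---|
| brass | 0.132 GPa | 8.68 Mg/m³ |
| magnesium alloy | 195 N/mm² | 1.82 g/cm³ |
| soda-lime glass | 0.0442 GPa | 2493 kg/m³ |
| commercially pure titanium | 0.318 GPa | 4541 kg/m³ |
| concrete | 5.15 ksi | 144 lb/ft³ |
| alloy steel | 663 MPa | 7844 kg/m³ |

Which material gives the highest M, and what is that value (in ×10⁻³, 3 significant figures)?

After converting to SI:
  brass: σ_y = 132.0 MPa, ρ = 8680 kg/m³
  magnesium alloy: σ_y = 195.0 MPa, ρ = 1820 kg/m³
  soda-lime glass: σ_y = 44.20 MPa, ρ = 2493 kg/m³
  commercially pure titanium: σ_y = 318.0 MPa, ρ = 4541 kg/m³
  concrete: σ_y = 35.51 MPa, ρ = 2307 kg/m³
  alloy steel: σ_y = 663.0 MPa, ρ = 7844 kg/m³
  magnesium alloy: M = 7.67×10⁻³
  commercially pure titanium: M = 3.93×10⁻³
  alloy steel: M = 3.28×10⁻³
  soda-lime glass: M = 2.67×10⁻³
  concrete: M = 2.58×10⁻³
  brass: M = 1.32×10⁻³
Magnesium alloy has the largest M.

magnesium alloy, M = 7.67×10⁻³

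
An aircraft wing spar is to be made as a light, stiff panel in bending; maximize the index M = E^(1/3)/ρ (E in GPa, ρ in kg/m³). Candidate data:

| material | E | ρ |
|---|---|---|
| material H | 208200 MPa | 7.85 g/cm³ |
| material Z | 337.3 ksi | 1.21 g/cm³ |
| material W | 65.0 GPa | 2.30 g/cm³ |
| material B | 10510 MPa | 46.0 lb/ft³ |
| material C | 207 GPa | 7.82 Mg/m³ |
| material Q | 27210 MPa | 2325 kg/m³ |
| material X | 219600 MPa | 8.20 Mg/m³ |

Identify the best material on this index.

material B

In SI units:
  material H: E = 208.2 GPa, ρ = 7850 kg/m³
  material Z: E = 2.326 GPa, ρ = 1210 kg/m³
  material W: E = 65.00 GPa, ρ = 2300 kg/m³
  material B: E = 10.51 GPa, ρ = 736.8 kg/m³
  material C: E = 207.0 GPa, ρ = 7820 kg/m³
  material Q: E = 27.21 GPa, ρ = 2325 kg/m³
  material X: E = 219.6 GPa, ρ = 8200 kg/m³
  material B: M = 2.97×10⁻³
  material W: M = 1.75×10⁻³
  material Q: M = 1.29×10⁻³
  material Z: M = 1.09×10⁻³
  material C: M = 0.756×10⁻³
  material H: M = 0.755×10⁻³
  material X: M = 0.736×10⁻³
Material B ranks first.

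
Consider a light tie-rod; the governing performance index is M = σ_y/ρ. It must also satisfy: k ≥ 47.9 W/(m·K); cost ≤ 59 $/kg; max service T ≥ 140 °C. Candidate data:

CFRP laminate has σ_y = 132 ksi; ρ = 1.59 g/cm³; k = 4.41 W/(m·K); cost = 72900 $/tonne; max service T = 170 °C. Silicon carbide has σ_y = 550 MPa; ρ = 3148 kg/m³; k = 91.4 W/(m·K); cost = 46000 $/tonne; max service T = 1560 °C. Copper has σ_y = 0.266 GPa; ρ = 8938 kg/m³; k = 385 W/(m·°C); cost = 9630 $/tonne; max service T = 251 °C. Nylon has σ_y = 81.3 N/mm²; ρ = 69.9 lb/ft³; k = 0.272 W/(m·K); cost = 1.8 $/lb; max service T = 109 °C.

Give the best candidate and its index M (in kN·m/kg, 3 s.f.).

Screen on constraints: k ≥ 47.9 W/(m·K); cost ≤ 59 $/kg; max service T ≥ 140 °C. Survivors: silicon carbide, copper.
Putting every candidate on a common basis:
  silicon carbide: σ_y = 550.0 MPa, ρ = 3148 kg/m³
  copper: σ_y = 266.0 MPa, ρ = 8938 kg/m³
  silicon carbide: M = 175 kN·m/kg
  copper: M = 29.8 kN·m/kg
Silicon carbide has the largest M.

silicon carbide, M = 175 kN·m/kg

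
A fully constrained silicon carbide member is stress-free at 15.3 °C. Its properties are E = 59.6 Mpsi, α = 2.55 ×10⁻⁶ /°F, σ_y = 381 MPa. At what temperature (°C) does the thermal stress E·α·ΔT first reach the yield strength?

E = 59.6 Mpsi = 410.9 GPa.
α = 2.55×10⁻⁶/°F × 9/5 = 4.59×10⁻⁶/K.
E·α·ΔT = 381.0 MPa ⇒ ΔT = 381.0 / (410.9×10³ × 4.59×10⁻⁶) = 202.0 K.
T = 15.3 + 202.0 = 217.3 °C.

217 °C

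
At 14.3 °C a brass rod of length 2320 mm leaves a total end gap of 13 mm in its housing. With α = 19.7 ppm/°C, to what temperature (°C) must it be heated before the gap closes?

299 °C

α·L₀·ΔT = 13.0 mm ⇒ ΔT = 13.0 / (19.7×10⁻⁶ × 2320.0) = 284.4 K.
T = 14.3 + 284.4 = 298.7 °C.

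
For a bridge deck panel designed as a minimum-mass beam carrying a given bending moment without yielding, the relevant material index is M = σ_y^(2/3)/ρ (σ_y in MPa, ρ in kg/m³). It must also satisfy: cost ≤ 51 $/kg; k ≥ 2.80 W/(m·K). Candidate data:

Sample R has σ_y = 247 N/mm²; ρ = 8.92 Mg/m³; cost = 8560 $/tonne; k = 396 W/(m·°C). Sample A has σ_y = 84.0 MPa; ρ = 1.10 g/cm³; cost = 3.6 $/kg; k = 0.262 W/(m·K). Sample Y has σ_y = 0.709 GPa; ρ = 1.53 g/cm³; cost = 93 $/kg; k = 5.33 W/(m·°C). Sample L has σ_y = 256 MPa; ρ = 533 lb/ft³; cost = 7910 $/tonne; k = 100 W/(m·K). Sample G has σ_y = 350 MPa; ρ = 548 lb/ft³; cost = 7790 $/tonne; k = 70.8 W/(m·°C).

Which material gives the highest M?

sample G

Screen on constraints: cost ≤ 51 $/kg; k ≥ 2.80 W/(m·K). Survivors: sample R, sample L, sample G.
Putting every candidate on a common basis:
  sample R: σ_y = 247.0 MPa, ρ = 8920 kg/m³
  sample L: σ_y = 256.0 MPa, ρ = 8538 kg/m³
  sample G: σ_y = 350.0 MPa, ρ = 8778 kg/m³
  sample G: M = 5.66×10⁻³
  sample L: M = 4.72×10⁻³
  sample R: M = 4.41×10⁻³
Highest index: sample G.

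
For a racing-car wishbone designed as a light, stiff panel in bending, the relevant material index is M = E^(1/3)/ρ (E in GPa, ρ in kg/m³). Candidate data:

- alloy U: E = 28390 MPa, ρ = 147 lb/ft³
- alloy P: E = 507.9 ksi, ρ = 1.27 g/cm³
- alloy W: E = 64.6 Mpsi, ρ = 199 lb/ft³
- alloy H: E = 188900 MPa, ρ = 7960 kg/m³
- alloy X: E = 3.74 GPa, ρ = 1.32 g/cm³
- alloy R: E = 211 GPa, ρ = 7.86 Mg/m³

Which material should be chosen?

Convert each candidate to consistent units, then evaluate M:
  alloy U: E = 28.39 GPa, ρ = 2355 kg/m³
  alloy P: E = 3.502 GPa, ρ = 1270 kg/m³
  alloy W: E = 445.4 GPa, ρ = 3188 kg/m³
  alloy H: E = 188.9 GPa, ρ = 7960 kg/m³
  alloy X: E = 3.740 GPa, ρ = 1320 kg/m³
  alloy R: E = 211.0 GPa, ρ = 7860 kg/m³
  alloy W: M = 2.40×10⁻³
  alloy U: M = 1.30×10⁻³
  alloy P: M = 1.20×10⁻³
  alloy X: M = 1.18×10⁻³
  alloy R: M = 0.757×10⁻³
  alloy H: M = 0.721×10⁻³
Highest index: alloy W.

alloy W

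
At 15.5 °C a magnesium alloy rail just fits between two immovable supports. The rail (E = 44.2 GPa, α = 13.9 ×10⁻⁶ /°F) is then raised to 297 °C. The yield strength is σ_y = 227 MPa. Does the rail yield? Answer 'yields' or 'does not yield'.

yields

α = 13.9×10⁻⁶/°F × 9/5 = 25.0×10⁻⁶/K.
ΔT = 281.5 K. Constrained thermal stress σ = E·α·ΔT = 44.20×10³ MPa × 25.0×10⁻⁶ × 281.5 = 311 MPa (compressive).
Compare to σ_y = 227 MPa: σ ≥ σ_y, so it yields.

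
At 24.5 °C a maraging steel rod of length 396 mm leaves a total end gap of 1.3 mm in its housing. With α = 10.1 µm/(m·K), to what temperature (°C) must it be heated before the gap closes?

350 °C

α·L₀·ΔT = 1.3 mm ⇒ ΔT = 1.3 / (10.1×10⁻⁶ × 396.0) = 325.0 K.
T = 24.5 + 325.0 = 349.5 °C.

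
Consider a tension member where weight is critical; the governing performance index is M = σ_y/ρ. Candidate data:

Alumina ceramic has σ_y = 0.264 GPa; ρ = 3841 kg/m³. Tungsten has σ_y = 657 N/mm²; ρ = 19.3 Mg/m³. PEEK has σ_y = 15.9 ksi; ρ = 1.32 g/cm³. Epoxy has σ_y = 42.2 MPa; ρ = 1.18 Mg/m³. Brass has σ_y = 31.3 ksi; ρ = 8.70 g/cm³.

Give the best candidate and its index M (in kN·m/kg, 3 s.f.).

Normalizing units and computing the index:
  alumina ceramic: σ_y = 264.0 MPa, ρ = 3841 kg/m³
  tungsten: σ_y = 657.0 MPa, ρ = 19300 kg/m³
  PEEK: σ_y = 109.6 MPa, ρ = 1320 kg/m³
  epoxy: σ_y = 42.20 MPa, ρ = 1180 kg/m³
  brass: σ_y = 215.8 MPa, ρ = 8700 kg/m³
  PEEK: M = 83.1 kN·m/kg
  alumina ceramic: M = 68.7 kN·m/kg
  epoxy: M = 35.8 kN·m/kg
  tungsten: M = 34.0 kN·m/kg
  brass: M = 24.8 kN·m/kg
The maximum is for PEEK.

PEEK, M = 83.1 kN·m/kg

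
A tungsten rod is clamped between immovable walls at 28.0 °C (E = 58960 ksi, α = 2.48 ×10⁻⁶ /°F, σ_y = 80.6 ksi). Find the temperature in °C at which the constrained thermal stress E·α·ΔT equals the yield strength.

E = 58960 ksi = 406.5 GPa.
α = 2.48×10⁻⁶/°F × 9/5 = 4.46×10⁻⁶/K.
σ_y = 80.6 ksi = 555.7 MPa.
E·α·ΔT = 555.7 MPa ⇒ ΔT = 555.7 / (406.5×10³ × 4.46×10⁻⁶) = 306.2 K.
T = 28.0 + 306.2 = 334.2 °C.

334 °C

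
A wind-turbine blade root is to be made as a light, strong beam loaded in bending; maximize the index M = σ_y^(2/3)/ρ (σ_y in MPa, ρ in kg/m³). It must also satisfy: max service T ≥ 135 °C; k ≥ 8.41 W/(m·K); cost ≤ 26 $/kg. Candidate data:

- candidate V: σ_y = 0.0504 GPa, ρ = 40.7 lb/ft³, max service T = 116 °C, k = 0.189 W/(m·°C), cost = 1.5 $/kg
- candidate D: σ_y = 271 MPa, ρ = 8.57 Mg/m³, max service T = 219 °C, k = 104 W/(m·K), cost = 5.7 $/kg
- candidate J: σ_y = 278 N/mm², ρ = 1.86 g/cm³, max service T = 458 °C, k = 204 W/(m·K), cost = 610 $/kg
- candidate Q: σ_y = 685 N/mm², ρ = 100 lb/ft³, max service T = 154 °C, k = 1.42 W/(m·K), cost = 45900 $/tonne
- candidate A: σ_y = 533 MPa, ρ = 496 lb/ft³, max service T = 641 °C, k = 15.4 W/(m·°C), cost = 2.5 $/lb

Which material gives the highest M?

Screen on constraints: max service T ≥ 135 °C; k ≥ 8.41 W/(m·K); cost ≤ 26 $/kg. Survivors: candidate D, candidate A.
Putting every candidate on a common basis:
  candidate D: σ_y = 271.0 MPa, ρ = 8570 kg/m³
  candidate A: σ_y = 533.0 MPa, ρ = 7945 kg/m³
  candidate A: M = 8.27×10⁻³
  candidate D: M = 4.89×10⁻³
The maximum is for candidate A.

candidate A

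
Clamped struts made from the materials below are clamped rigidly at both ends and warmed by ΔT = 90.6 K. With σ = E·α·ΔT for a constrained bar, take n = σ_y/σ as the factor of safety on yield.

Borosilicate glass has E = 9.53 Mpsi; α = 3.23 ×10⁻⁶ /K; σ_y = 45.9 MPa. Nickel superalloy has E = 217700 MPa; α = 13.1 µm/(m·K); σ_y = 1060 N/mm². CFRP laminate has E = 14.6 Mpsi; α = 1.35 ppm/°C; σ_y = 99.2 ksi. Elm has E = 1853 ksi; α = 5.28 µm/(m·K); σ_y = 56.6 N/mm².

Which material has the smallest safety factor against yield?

Per material, after unit conversion:
  borosilicate glass: E = 65.71, α = 3.23, σ_y = 45.90 → σ = 19.2 MPa, n = 2.39
  nickel superalloy: E = 217.7, α = 13.1, σ_y = 1060 → σ = 258 MPa, n = 4.10
  CFRP laminate: E = 100.7, α = 1.35, σ_y = 684.0 → σ = 12.3 MPa, n = 55.6
  elm: E = 12.78, α = 5.28, σ_y = 56.60 → σ = 6.11 MPa, n = 9.26
Smallest n: borosilicate glass with n = 2.39.

borosilicate glass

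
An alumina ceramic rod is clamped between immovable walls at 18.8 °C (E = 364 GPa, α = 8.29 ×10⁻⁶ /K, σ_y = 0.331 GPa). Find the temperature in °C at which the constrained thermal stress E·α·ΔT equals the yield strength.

σ_y = 0.331 GPa = 331.0 MPa.
E·α·ΔT = 331.0 MPa ⇒ ΔT = 331.0 / (364.0×10³ × 8.29×10⁻⁶) = 109.7 K.
T = 18.8 + 109.7 = 128.5 °C.

128 °C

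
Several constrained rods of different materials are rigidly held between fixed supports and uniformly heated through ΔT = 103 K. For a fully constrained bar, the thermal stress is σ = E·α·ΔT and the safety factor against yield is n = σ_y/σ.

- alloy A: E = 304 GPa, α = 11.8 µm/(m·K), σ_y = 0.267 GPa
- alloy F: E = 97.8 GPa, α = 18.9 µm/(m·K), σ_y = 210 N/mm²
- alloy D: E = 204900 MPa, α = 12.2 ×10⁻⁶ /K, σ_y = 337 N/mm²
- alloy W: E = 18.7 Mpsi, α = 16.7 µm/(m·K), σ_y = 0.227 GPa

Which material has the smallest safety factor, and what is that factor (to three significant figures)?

alloy A, n = 0.723

Converting E to GPa, α to ×10⁻⁶/K, σ_y to MPa, then σ and n for each:
  alloy A: E = 304.0, α = 11.8, σ_y = 267.0 → σ = 369 MPa, n = 0.723
  alloy F: E = 97.80, α = 18.9, σ_y = 210.0 → σ = 190 MPa, n = 1.10
  alloy D: E = 204.9, α = 12.2, σ_y = 337.0 → σ = 257 MPa, n = 1.31
  alloy W: E = 128.9, α = 16.7, σ_y = 227.0 → σ = 222 MPa, n = 1.02
Smallest n: alloy A with n = 0.723.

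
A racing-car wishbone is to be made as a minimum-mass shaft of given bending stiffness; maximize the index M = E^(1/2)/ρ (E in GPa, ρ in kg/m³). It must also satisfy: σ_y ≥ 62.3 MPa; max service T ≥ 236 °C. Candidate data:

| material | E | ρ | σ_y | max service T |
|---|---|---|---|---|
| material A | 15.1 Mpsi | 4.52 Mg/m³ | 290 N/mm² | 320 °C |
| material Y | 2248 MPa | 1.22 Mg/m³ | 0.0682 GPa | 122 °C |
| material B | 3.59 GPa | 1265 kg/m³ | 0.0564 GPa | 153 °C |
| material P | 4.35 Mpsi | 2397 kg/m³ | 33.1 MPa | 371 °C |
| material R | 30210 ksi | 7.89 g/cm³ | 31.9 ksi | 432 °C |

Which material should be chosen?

material A

Screen on constraints: σ_y ≥ 62.3 MPa; max service T ≥ 236 °C. Survivors: material A, material R.
After converting to SI:
  material A: E = 104.1 GPa, ρ = 4520 kg/m³
  material R: E = 208.3 GPa, ρ = 7890 kg/m³
  material A: M = 2.26×10⁻³
  material R: M = 1.83×10⁻³
Material A has the largest M.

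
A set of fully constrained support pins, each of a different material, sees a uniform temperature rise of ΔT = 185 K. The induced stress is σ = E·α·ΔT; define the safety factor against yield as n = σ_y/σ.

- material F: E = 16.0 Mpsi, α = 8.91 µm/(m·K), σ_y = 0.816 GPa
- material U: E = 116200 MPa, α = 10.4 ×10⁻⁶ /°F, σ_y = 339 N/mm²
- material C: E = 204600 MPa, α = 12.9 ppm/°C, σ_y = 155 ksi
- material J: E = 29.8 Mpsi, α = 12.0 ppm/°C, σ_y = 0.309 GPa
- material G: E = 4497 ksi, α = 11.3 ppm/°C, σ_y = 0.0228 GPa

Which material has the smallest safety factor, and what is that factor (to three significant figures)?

With everything in SI (GPa, ×10⁻⁶/K, MPa):
  material F: E = 110.3, α = 8.91, σ_y = 816.0 → σ = 182 MPa, n = 4.49
  material U: E = 116.2, α = 18.7, σ_y = 339.0 → σ = 402 MPa, n = 0.842
  material C: E = 204.6, α = 12.9, σ_y = 1069 → σ = 488 MPa, n = 2.19
  material J: E = 205.5, α = 12.0, σ_y = 309.0 → σ = 456 MPa, n = 0.677
  material G: E = 31.01, α = 11.3, σ_y = 22.80 → σ = 64.8 MPa, n = 0.352
Material G has the lowest safety factor, n = 0.352.

material G, n = 0.352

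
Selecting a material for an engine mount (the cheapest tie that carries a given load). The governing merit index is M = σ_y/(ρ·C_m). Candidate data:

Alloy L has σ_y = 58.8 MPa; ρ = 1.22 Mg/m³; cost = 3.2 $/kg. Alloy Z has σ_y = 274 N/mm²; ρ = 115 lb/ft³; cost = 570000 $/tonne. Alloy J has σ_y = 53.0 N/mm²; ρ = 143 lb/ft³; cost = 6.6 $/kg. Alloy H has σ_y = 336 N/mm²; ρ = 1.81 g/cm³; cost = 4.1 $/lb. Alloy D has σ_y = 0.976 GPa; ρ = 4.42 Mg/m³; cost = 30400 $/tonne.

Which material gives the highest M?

alloy H

Normalizing units and computing the index:
  alloy L: σ_y = 58.80 MPa, ρ = 1220 kg/m³, cost = 3.200 $/kg
  alloy Z: σ_y = 274.0 MPa, ρ = 1842 kg/m³, cost = 570.0 $/kg
  alloy J: σ_y = 53.00 MPa, ρ = 2291 kg/m³, cost = 6.600 $/kg
  alloy H: σ_y = 336.0 MPa, ρ = 1810 kg/m³, cost = 9.039 $/kg
  alloy D: σ_y = 976.0 MPa, ρ = 4420 kg/m³, cost = 30.40 $/kg
  alloy H: M = 20.5 kN·m per $
  alloy L: M = 15.1 kN·m per $
  alloy D: M = 7.26 kN·m per $
  alloy J: M = 3.51 kN·m per $
  alloy Z: M = 0.261 kN·m per $
Alloy H ranks first.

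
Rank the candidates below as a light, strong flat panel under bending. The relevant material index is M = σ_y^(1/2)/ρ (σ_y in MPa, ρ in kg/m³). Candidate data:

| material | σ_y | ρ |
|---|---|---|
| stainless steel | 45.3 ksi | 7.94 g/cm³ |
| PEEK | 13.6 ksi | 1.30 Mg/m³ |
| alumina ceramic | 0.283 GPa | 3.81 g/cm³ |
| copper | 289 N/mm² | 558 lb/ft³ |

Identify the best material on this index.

After converting to SI:
  stainless steel: σ_y = 312.3 MPa, ρ = 7940 kg/m³
  PEEK: σ_y = 93.77 MPa, ρ = 1300 kg/m³
  alumina ceramic: σ_y = 283.0 MPa, ρ = 3810 kg/m³
  copper: σ_y = 289.0 MPa, ρ = 8938 kg/m³
  PEEK: M = 7.45×10⁻³
  alumina ceramic: M = 4.42×10⁻³
  stainless steel: M = 2.23×10⁻³
  copper: M = 1.90×10⁻³
PEEK has the largest M.

PEEK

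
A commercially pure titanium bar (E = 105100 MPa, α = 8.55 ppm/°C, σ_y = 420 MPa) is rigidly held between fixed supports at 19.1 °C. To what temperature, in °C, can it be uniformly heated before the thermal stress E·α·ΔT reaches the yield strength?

486 °C

E = 105100 MPa = 105.1 GPa.
E·α·ΔT = 420.0 MPa ⇒ ΔT = 420.0 / (105.1×10³ × 8.55×10⁻⁶) = 467.4 K.
T = 19.1 + 467.4 = 486.5 °C.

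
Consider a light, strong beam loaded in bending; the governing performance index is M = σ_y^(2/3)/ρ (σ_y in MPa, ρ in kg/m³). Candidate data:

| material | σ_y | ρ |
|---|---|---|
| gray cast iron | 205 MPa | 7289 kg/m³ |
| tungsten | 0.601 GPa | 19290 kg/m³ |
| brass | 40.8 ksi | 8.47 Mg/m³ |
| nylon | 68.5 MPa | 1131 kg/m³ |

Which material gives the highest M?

nylon

After converting to SI:
  gray cast iron: σ_y = 205.0 MPa, ρ = 7289 kg/m³
  tungsten: σ_y = 601.0 MPa, ρ = 19290 kg/m³
  brass: σ_y = 281.3 MPa, ρ = 8470 kg/m³
  nylon: σ_y = 68.50 MPa, ρ = 1131 kg/m³
  nylon: M = 14.8×10⁻³
  brass: M = 5.07×10⁻³
  gray cast iron: M = 4.77×10⁻³
  tungsten: M = 3.69×10⁻³
Highest index: nylon.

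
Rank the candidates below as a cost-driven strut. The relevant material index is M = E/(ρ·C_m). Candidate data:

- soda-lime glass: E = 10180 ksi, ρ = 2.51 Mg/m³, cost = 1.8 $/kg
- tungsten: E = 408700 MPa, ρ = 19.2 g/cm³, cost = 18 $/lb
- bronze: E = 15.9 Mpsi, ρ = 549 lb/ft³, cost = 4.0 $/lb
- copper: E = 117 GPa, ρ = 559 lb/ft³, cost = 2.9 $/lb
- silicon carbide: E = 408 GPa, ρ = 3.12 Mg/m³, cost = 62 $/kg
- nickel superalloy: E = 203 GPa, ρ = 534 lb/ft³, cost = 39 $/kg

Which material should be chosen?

soda-lime glass

After converting to SI:
  soda-lime glass: E = 70.19 GPa, ρ = 2510 kg/m³, cost = 1.800 $/kg
  tungsten: E = 408.7 GPa, ρ = 19200 kg/m³, cost = 39.68 $/kg
  bronze: E = 109.6 GPa, ρ = 8794 kg/m³, cost = 8.818 $/kg
  copper: E = 117.0 GPa, ρ = 8954 kg/m³, cost = 6.393 $/kg
  silicon carbide: E = 408.0 GPa, ρ = 3120 kg/m³, cost = 62.00 $/kg
  nickel superalloy: E = 203.0 GPa, ρ = 8554 kg/m³, cost = 39.00 $/kg
  soda-lime glass: M = 15.5 MN·m per $
  silicon carbide: M = 2.11 MN·m per $
  copper: M = 2.04 MN·m per $
  bronze: M = 1.41 MN·m per $
  nickel superalloy: M = 0.609 MN·m per $
  tungsten: M = 0.536 MN·m per $
Highest index: soda-lime glass.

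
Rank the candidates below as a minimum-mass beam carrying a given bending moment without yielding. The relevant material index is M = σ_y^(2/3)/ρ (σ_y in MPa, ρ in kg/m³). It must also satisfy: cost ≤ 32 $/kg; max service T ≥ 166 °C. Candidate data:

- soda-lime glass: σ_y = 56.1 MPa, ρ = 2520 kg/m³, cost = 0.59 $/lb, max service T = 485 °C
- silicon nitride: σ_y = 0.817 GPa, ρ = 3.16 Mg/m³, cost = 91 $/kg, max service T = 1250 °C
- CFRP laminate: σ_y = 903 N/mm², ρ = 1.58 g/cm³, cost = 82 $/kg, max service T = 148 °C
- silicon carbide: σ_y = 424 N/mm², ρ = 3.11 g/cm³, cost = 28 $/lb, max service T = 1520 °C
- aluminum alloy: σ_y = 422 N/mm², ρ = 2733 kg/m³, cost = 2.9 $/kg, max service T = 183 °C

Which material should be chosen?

aluminum alloy

Screen on constraints: cost ≤ 32 $/kg; max service T ≥ 166 °C. Survivors: soda-lime glass, aluminum alloy.
Putting every candidate on a common basis:
  soda-lime glass: σ_y = 56.10 MPa, ρ = 2520 kg/m³
  aluminum alloy: σ_y = 422.0 MPa, ρ = 2733 kg/m³
  aluminum alloy: M = 20.6×10⁻³
  soda-lime glass: M = 5.82×10⁻³
Aluminum alloy ranks first.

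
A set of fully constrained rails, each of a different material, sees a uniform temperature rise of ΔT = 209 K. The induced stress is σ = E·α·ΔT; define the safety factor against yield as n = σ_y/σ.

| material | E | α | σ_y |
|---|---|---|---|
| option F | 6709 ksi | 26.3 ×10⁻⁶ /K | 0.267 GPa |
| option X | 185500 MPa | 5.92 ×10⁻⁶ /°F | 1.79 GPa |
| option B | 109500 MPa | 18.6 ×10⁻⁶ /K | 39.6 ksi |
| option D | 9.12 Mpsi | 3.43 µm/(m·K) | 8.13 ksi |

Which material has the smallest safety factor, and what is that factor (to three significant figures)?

Per material, after unit conversion:
  option F: E = 46.26, α = 26.3, σ_y = 267.0 → σ = 254 MPa, n = 1.05
  option X: E = 185.5, α = 10.7, σ_y = 1790 → σ = 413 MPa, n = 4.33
  option B: E = 109.5, α = 18.6, σ_y = 273.0 → σ = 426 MPa, n = 0.641
  option D: E = 62.88, α = 3.43, σ_y = 56.05 → σ = 45.1 MPa, n = 1.24
Option B has the lowest safety factor, n = 0.641.

option B, n = 0.641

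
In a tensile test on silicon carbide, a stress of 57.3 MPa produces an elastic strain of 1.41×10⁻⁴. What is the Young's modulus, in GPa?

E = σ/ε = 57.3 MPa / 1.41×10⁻⁴ = 406400 MPa = 406 GPa.

406 GPa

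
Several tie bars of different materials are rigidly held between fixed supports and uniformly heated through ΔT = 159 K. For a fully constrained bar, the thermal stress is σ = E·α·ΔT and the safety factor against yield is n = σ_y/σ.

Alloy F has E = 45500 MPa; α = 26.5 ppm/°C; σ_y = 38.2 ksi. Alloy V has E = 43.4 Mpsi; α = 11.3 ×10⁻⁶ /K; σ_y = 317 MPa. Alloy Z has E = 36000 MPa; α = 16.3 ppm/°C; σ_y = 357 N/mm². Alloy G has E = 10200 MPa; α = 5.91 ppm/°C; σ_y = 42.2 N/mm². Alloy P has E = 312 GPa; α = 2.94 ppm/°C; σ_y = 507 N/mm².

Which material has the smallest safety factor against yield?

alloy V

With everything in SI (GPa, ×10⁻⁶/K, MPa):
  alloy F: E = 45.50, α = 26.5, σ_y = 263.4 → σ = 192 MPa, n = 1.37
  alloy V: E = 299.2, α = 11.3, σ_y = 317.0 → σ = 538 MPa, n = 0.590
  alloy Z: E = 36.00, α = 16.3, σ_y = 357.0 → σ = 93.3 MPa, n = 3.83
  alloy G: E = 10.20, α = 5.91, σ_y = 42.20 → σ = 9.58 MPa, n = 4.40
  alloy P: E = 312.0, α = 2.94, σ_y = 507.0 → σ = 146 MPa, n = 3.48
The minimum is alloy V at n = 0.590.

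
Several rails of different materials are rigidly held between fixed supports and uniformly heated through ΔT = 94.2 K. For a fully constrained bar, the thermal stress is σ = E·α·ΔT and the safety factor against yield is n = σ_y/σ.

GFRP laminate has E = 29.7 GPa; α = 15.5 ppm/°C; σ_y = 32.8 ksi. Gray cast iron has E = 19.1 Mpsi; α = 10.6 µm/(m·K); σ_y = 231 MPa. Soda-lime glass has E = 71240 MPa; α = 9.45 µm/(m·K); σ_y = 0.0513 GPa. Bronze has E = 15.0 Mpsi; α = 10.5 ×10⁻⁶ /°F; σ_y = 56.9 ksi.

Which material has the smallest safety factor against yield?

Per material, after unit conversion:
  GFRP laminate: E = 29.70, α = 15.5, σ_y = 226.1 → σ = 43.4 MPa, n = 5.21
  gray cast iron: E = 131.7, α = 10.6, σ_y = 231.0 → σ = 131 MPa, n = 1.76
  soda-lime glass: E = 71.24, α = 9.45, σ_y = 51.30 → σ = 63.4 MPa, n = 0.809
  bronze: E = 103.4, α = 18.9, σ_y = 392.3 → σ = 184 MPa, n = 2.13
The minimum is soda-lime glass at n = 0.809.

soda-lime glass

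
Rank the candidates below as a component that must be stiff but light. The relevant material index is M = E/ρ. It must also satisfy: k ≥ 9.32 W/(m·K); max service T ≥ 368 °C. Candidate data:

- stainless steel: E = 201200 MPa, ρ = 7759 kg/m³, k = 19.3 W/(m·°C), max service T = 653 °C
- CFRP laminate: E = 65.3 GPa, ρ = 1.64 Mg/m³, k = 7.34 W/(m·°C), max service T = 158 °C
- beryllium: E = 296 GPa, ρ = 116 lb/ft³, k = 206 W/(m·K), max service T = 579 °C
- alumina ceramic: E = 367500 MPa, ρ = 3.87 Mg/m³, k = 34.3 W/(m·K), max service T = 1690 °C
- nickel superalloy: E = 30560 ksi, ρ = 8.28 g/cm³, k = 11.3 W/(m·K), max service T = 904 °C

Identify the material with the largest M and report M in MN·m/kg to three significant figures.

Screen on constraints: k ≥ 9.32 W/(m·K); max service T ≥ 368 °C. Survivors: stainless steel, beryllium, alumina ceramic, nickel superalloy.
Convert each candidate to consistent units, then evaluate M:
  stainless steel: E = 201.2 GPa, ρ = 7759 kg/m³
  beryllium: E = 296.0 GPa, ρ = 1858 kg/m³
  alumina ceramic: E = 367.5 GPa, ρ = 3870 kg/m³
  nickel superalloy: E = 210.7 GPa, ρ = 8280 kg/m³
  beryllium: M = 159 MN·m/kg
  alumina ceramic: M = 95.0 MN·m/kg
  stainless steel: M = 25.9 MN·m/kg
  nickel superalloy: M = 25.4 MN·m/kg
The maximum is for beryllium.

beryllium, M = 159 MN·m/kg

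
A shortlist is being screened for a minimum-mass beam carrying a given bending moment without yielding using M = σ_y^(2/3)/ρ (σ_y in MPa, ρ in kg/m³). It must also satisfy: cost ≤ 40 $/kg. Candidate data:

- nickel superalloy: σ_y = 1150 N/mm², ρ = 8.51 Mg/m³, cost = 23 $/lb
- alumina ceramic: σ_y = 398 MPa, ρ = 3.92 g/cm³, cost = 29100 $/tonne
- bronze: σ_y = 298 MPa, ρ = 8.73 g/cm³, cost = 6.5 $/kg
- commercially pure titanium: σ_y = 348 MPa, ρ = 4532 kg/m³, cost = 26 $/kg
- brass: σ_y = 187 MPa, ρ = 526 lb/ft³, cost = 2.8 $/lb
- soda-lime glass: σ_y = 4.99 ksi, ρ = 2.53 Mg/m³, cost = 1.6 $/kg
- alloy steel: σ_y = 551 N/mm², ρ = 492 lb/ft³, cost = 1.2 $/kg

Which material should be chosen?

alumina ceramic

Screen on constraints: cost ≤ 40 $/kg. Survivors: alumina ceramic, bronze, commercially pure titanium, brass, soda-lime glass, alloy steel.
Normalizing units and computing the index:
  alumina ceramic: σ_y = 398.0 MPa, ρ = 3920 kg/m³
  bronze: σ_y = 298.0 MPa, ρ = 8730 kg/m³
  commercially pure titanium: σ_y = 348.0 MPa, ρ = 4532 kg/m³
  brass: σ_y = 187.0 MPa, ρ = 8426 kg/m³
  soda-lime glass: σ_y = 34.40 MPa, ρ = 2530 kg/m³
  alloy steel: σ_y = 551.0 MPa, ρ = 7881 kg/m³
  alumina ceramic: M = 13.8×10⁻³
  commercially pure titanium: M = 10.9×10⁻³
  alloy steel: M = 8.53×10⁻³
  bronze: M = 5.11×10⁻³
  soda-lime glass: M = 4.18×10⁻³
  brass: M = 3.88×10⁻³
Alumina ceramic ranks first.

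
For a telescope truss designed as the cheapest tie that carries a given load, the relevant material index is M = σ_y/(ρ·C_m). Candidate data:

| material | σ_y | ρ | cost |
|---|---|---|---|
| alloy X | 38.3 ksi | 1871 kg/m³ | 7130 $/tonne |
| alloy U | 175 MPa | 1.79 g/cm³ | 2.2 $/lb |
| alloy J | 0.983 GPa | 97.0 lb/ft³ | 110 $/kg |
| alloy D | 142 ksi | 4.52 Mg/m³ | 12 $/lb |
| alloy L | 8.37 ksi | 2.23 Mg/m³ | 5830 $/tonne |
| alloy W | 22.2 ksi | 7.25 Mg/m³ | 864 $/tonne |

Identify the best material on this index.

In SI units:
  alloy X: σ_y = 264.1 MPa, ρ = 1871 kg/m³, cost = 7.130 $/kg
  alloy U: σ_y = 175.0 MPa, ρ = 1790 kg/m³, cost = 4.850 $/kg
  alloy J: σ_y = 983.0 MPa, ρ = 1554 kg/m³, cost = 110.0 $/kg
  alloy D: σ_y = 979.1 MPa, ρ = 4520 kg/m³, cost = 26.46 $/kg
  alloy L: σ_y = 57.71 MPa, ρ = 2230 kg/m³, cost = 5.830 $/kg
  alloy W: σ_y = 153.1 MPa, ρ = 7250 kg/m³, cost = 0.8640 $/kg
  alloy W: M = 24.4 kN·m per $
  alloy U: M = 20.2 kN·m per $
  alloy X: M = 19.8 kN·m per $
  alloy D: M = 8.19 kN·m per $
  alloy J: M = 5.75 kN·m per $
  alloy L: M = 4.44 kN·m per $
Highest index: alloy W.

alloy W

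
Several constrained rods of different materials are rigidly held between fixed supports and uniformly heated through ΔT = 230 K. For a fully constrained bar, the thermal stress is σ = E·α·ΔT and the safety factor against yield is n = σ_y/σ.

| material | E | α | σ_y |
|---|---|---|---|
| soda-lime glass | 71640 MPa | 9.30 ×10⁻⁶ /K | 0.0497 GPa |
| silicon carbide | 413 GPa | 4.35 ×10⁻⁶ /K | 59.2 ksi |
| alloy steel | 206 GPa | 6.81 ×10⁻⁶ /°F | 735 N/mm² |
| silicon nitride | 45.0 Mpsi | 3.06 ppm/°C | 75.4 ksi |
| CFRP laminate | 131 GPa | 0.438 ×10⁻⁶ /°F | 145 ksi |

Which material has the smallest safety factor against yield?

soda-lime glass

With everything in SI (GPa, ×10⁻⁶/K, MPa):
  soda-lime glass: E = 71.64, α = 9.30, σ_y = 49.70 → σ = 153 MPa, n = 0.324
  silicon carbide: E = 413.0, α = 4.35, σ_y = 408.2 → σ = 413 MPa, n = 0.988
  alloy steel: E = 206.0, α = 12.3, σ_y = 735.0 → σ = 581 MPa, n = 1.27
  silicon nitride: E = 310.3, α = 3.06, σ_y = 519.9 → σ = 218 MPa, n = 2.38
  CFRP laminate: E = 131.0, α = 0.788, σ_y = 999.7 → σ = 23.8 MPa, n = 42.1
The minimum is soda-lime glass at n = 0.324.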